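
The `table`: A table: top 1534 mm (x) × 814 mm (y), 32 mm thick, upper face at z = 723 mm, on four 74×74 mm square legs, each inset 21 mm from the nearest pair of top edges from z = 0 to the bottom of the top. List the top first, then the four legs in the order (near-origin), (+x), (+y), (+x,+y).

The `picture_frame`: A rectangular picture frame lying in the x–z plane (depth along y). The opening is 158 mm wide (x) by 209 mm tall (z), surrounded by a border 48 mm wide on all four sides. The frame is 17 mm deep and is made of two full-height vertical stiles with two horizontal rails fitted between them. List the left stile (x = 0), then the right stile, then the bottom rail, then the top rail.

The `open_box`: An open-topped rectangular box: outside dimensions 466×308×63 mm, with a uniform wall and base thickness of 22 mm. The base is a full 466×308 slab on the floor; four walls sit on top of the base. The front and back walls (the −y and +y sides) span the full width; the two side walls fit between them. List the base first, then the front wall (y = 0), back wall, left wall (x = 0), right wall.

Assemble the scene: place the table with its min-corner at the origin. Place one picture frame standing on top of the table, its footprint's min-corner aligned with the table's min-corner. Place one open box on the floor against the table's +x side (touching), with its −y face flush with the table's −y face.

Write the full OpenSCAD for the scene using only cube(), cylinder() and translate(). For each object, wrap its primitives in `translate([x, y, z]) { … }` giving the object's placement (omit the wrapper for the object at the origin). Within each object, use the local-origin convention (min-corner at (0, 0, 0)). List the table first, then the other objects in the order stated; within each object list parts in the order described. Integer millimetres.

translate([0, 0, 691]) cube([1534, 814, 32]);
translate([21, 21, 0]) cube([74, 74, 691]);
translate([1439, 21, 0]) cube([74, 74, 691]);
translate([21, 719, 0]) cube([74, 74, 691]);
translate([1439, 719, 0]) cube([74, 74, 691]);
translate([0, 0, 723]) {
  cube([48, 17, 305]);
  translate([206, 0, 0]) cube([48, 17, 305]);
  translate([48, 0, 0]) cube([158, 17, 48]);
  translate([48, 0, 257]) cube([158, 17, 48]);
}
translate([1534, 0, 0]) {
  cube([466, 308, 22]);
  translate([0, 0, 22]) cube([466, 22, 41]);
  translate([0, 286, 22]) cube([466, 22, 41]);
  translate([0, 22, 22]) cube([22, 264, 41]);
  translate([444, 22, 22]) cube([22, 264, 41]);
}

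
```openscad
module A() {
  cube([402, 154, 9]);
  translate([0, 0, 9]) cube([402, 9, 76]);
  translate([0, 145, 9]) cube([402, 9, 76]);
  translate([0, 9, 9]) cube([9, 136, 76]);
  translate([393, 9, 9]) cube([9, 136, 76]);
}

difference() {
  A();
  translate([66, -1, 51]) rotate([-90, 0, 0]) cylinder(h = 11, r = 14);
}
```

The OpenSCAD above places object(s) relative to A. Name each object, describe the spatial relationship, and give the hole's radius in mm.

The subtracted cylinder has r = 14 mm.

A is an open box. The open box has a circular hole through its front wall. The hole's radius is 14 mm.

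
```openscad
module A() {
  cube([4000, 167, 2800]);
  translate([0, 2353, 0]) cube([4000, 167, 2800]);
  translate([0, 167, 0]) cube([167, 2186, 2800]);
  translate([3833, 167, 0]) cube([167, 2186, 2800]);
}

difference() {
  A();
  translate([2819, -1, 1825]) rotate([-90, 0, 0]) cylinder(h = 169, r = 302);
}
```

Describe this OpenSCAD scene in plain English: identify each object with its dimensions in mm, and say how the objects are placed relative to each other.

A is the wall frame of a small rectangular building: four walls, each 2800 mm tall and 167 mm thick, enclosing a footprint 4000 mm (x) by 2520 mm (y) outside-to-outside, with no floor or roof. The front and back walls (the −y and +y sides) span the full width; the two side walls fit between them.

The house frame has a circular hole of radius 302 mm through its front wall, centred at (x = 2819, z = 1825).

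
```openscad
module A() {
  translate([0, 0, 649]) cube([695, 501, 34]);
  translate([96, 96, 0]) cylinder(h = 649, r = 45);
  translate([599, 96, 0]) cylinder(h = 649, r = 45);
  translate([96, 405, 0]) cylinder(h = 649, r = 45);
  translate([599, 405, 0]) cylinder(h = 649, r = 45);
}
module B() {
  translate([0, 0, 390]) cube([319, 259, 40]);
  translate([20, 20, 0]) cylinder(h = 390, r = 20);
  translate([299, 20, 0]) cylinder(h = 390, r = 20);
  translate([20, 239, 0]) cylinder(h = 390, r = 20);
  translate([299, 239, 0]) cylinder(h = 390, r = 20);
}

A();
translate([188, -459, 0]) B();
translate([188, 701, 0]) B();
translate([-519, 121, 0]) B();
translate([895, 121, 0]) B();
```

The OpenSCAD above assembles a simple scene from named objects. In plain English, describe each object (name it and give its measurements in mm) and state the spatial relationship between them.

A is a table: top 695 mm (x) × 501 mm (y), 34 mm thick, upper face at z = 683 mm, on four round legs of 90 mm diameter, each leg's bounding box inset 51 mm from the nearest pair of top edges, running from z = 0 to the bottom of the top.

B is a simple wooden stool: a rectangular seat 319 mm (x) by 259 mm (y), 40 mm thick, top face at z = 430 mm, on four round legs, each 40 mm in diameter. The legs rest on z = 0, each leg's axis is inset half a diameter from the nearest pair of seat edges (so the leg's bounding box is flush with the corner).

Four stools sit around the table at the −y, +y, −x, +x sides.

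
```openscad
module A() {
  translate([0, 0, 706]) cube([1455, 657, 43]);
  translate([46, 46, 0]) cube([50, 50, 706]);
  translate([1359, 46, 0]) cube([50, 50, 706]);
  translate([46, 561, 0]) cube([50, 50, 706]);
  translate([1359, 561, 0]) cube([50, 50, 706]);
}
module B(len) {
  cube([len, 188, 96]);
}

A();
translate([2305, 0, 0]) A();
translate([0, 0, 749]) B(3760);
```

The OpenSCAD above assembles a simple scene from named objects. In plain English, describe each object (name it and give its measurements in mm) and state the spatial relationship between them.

A is a rectangular dining table. The top is 1455×657×43 mm with its upper surface at z = 749 mm. It stands on four 50×50 mm square legs, each inset 46 mm from the nearest pair of top edges, running from the floor to the underside of the top.

B is a rectangular beam 3760 mm long (x), 188 mm deep (y), 96 mm thick (z).

The beam spans the tops of two tables placed 850 mm apart, resting at z = 749 mm.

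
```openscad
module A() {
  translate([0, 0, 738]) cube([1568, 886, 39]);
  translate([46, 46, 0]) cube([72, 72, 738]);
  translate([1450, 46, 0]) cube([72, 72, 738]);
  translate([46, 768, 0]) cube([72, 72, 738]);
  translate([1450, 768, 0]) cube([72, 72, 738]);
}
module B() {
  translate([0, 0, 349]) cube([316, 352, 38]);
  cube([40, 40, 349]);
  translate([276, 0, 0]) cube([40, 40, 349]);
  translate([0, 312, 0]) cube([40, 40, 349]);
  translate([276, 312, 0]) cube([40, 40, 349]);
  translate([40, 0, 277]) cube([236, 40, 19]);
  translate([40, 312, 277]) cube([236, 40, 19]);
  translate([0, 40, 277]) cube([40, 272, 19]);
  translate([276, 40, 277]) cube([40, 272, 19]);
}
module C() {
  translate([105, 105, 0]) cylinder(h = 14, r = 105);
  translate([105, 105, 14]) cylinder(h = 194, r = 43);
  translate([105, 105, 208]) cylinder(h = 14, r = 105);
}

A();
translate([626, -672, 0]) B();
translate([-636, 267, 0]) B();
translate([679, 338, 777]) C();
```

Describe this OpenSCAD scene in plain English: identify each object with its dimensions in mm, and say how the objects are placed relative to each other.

A is a rectangular dining table. The top is 1568×886×39 mm with its upper surface at z = 777 mm. It stands on four 72×72 mm square legs, each inset 46 mm from the nearest pair of top edges, running from the floor to the underside of the top.

B is a simple wooden stool: a rectangular seat 316 mm (x) by 352 mm (y), 38 mm thick, top face at z = 387 mm, on four square legs, each 40×40 mm in cross-section. The legs rest on z = 0, each flush with a corner of the seat. Four stretchers, 40 mm wide and 19 mm tall, connect adjacent legs with their undersides at z = 277 mm, each running between the inner faces of the legs it joins and aligned with the legs' outer faces on the other axis.

C is a spool: two coaxial disc flanges of radius 105 mm and thickness 14 mm, joined by a core cylinder of radius 43 mm and height 194 mm. The lower flange rests on z = 0 and the three cylinders share a vertical axis.

Two stools sit around the table at the −y, −x sides. The spool is on top of the table, centred.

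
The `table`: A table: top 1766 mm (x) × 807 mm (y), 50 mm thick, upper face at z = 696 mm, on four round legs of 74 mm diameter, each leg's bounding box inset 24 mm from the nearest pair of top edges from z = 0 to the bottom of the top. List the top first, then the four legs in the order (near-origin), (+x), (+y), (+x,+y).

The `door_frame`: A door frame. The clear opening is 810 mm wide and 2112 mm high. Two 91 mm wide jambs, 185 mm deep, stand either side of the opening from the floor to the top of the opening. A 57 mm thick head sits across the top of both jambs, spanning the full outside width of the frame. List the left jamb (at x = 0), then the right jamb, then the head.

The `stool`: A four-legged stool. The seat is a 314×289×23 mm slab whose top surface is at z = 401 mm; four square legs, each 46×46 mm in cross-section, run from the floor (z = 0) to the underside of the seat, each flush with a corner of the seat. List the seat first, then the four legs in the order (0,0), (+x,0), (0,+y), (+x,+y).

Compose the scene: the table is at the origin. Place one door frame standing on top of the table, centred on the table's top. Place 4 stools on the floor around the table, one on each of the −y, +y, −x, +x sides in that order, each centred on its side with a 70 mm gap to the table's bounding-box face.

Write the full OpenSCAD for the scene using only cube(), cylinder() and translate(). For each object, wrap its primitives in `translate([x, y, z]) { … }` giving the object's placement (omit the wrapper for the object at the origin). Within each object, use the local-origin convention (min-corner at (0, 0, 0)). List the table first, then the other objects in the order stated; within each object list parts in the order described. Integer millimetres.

translate([0, 0, 646]) cube([1766, 807, 50]);
translate([61, 61, 0]) cylinder(h = 646, r = 37);
translate([1705, 61, 0]) cylinder(h = 646, r = 37);
translate([61, 746, 0]) cylinder(h = 646, r = 37);
translate([1705, 746, 0]) cylinder(h = 646, r = 37);
translate([387, 311, 696]) {
  cube([91, 185, 2112]);
  translate([901, 0, 0]) cube([91, 185, 2112]);
  translate([0, 0, 2112]) cube([992, 185, 57]);
}
translate([726, -359, 0]) {
  translate([0, 0, 378]) cube([314, 289, 23]);
  cube([46, 46, 378]);
  translate([268, 0, 0]) cube([46, 46, 378]);
  translate([0, 243, 0]) cube([46, 46, 378]);
  translate([268, 243, 0]) cube([46, 46, 378]);
}
translate([726, 877, 0]) {
  translate([0, 0, 378]) cube([314, 289, 23]);
  cube([46, 46, 378]);
  translate([268, 0, 0]) cube([46, 46, 378]);
  translate([0, 243, 0]) cube([46, 46, 378]);
  translate([268, 243, 0]) cube([46, 46, 378]);
}
translate([-384, 259, 0]) {
  translate([0, 0, 378]) cube([314, 289, 23]);
  cube([46, 46, 378]);
  translate([268, 0, 0]) cube([46, 46, 378]);
  translate([0, 243, 0]) cube([46, 46, 378]);
  translate([268, 243, 0]) cube([46, 46, 378]);
}
translate([1836, 259, 0]) {
  translate([0, 0, 378]) cube([314, 289, 23]);
  cube([46, 46, 378]);
  translate([268, 0, 0]) cube([46, 46, 378]);
  translate([0, 243, 0]) cube([46, 46, 378]);
  translate([268, 243, 0]) cube([46, 46, 378]);
}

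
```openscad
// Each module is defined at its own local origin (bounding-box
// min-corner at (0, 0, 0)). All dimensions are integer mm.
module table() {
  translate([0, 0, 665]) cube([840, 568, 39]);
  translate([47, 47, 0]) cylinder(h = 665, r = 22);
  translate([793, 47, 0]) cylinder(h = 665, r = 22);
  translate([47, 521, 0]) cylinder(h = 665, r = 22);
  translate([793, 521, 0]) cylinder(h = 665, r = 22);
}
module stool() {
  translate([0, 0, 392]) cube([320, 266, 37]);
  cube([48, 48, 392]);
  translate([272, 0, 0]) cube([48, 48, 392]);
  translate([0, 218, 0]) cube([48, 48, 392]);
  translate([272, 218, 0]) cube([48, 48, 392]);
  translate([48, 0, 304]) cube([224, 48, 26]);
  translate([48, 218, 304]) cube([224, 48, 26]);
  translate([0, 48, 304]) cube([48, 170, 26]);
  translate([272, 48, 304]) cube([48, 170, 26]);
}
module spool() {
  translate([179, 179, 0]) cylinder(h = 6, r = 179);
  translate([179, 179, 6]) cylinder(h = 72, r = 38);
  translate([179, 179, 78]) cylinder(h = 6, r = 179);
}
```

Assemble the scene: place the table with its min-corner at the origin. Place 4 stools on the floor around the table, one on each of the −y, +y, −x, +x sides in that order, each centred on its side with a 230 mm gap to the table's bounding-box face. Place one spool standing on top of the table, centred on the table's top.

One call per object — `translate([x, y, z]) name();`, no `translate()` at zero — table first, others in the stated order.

table();
translate([260, -496, 0]) stool();
translate([260, 798, 0]) stool();
translate([-550, 151, 0]) stool();
translate([1070, 151, 0]) stool();
translate([241, 105, 704]) spool();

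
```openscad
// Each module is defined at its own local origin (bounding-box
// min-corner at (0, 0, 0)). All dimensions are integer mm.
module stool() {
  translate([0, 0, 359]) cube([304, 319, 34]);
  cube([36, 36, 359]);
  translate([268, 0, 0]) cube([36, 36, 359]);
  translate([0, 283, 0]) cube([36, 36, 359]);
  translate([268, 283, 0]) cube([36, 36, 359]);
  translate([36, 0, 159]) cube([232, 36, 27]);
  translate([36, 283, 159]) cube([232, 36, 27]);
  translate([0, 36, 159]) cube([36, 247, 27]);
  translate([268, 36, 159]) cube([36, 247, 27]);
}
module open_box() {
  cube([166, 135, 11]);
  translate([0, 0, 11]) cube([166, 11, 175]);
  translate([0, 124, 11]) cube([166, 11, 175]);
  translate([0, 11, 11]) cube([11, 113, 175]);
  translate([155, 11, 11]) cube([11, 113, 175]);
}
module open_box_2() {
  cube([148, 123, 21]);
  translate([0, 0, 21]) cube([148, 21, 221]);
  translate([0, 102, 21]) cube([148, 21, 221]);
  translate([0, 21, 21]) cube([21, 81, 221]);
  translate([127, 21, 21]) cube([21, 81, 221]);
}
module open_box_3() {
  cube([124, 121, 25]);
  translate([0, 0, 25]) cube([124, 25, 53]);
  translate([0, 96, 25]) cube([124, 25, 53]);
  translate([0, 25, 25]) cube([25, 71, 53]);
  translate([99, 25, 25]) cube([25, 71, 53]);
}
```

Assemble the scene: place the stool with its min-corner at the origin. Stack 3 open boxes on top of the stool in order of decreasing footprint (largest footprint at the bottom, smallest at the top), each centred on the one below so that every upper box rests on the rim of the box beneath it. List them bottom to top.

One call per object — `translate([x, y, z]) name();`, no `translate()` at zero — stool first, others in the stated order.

stool();
translate([69, 92, 393]) open_box();
translate([78, 98, 579]) open_box_2();
translate([90, 99, 821]) open_box_3();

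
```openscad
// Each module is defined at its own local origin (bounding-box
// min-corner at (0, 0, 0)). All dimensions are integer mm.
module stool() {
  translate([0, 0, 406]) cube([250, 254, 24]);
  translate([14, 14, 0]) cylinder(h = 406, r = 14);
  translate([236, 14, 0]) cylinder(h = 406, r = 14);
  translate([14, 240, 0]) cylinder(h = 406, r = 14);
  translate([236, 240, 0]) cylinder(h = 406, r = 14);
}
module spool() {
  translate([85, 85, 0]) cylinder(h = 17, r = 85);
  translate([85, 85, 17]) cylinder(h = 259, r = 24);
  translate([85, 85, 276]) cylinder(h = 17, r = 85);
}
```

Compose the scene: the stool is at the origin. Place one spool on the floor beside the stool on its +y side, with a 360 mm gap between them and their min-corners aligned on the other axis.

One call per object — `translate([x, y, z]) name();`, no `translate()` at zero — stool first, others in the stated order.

stool();
translate([0, 614, 0]) spool();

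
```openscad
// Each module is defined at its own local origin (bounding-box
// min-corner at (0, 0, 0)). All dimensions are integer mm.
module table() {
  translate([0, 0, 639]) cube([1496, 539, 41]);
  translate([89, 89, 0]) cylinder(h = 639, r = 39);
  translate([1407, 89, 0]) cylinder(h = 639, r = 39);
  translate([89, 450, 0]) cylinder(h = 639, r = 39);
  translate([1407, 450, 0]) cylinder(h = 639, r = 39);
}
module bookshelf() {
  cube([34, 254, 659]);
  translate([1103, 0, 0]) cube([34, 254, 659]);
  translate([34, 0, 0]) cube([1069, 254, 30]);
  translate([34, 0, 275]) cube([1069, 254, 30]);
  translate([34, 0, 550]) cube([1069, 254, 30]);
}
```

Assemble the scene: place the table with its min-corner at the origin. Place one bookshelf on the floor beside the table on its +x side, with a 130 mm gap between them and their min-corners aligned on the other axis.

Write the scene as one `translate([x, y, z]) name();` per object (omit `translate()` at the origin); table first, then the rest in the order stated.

table();
translate([1626, 0, 0]) bookshelf();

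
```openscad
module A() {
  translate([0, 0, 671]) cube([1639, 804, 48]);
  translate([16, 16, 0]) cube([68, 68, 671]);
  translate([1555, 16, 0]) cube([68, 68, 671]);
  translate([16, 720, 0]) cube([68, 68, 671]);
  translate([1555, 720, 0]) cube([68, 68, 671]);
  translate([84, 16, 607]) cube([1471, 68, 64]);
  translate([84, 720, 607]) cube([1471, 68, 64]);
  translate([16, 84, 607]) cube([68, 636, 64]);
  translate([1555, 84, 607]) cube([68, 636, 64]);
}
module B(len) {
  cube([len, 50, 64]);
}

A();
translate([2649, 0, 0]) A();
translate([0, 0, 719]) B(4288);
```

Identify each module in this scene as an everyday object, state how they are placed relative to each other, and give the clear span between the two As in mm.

Second table starts at x = 2649; first ends at x = 1639; clear span = 2649 − 1639 = 1010 mm.

A is a table. B is a beam. A beam spans the tops of two tables. The clear span between the two tables is 1010 mm.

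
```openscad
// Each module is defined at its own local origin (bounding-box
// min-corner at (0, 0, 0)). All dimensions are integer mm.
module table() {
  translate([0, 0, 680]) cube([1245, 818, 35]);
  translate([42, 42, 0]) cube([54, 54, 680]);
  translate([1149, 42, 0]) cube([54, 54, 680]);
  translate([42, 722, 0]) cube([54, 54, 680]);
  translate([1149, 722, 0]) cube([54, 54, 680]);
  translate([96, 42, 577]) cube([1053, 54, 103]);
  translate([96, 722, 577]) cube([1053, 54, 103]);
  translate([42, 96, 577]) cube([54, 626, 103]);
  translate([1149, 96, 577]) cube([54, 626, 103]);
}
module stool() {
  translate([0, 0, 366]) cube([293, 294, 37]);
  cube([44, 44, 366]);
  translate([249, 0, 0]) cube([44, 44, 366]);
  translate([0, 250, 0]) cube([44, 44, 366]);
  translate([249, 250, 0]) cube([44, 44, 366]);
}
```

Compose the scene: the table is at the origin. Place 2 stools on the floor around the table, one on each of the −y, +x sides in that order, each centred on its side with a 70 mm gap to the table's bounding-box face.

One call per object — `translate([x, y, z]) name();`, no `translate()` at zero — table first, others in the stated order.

table();
translate([476, -364, 0]) stool();
translate([1315, 262, 0]) stool();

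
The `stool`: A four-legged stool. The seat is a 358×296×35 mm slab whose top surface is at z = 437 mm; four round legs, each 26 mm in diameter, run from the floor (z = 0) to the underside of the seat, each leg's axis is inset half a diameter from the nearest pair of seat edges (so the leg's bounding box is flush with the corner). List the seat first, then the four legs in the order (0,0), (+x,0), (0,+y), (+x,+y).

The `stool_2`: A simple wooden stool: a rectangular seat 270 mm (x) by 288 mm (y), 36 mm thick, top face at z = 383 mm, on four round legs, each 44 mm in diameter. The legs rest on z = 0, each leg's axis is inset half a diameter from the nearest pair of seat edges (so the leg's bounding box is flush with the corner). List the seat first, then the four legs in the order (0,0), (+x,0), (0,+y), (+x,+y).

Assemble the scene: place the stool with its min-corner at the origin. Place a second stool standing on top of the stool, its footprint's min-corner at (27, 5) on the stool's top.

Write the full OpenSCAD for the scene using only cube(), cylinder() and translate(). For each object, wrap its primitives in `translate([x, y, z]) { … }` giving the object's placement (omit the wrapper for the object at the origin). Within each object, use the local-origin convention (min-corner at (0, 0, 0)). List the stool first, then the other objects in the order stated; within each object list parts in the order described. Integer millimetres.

translate([0, 0, 402]) cube([358, 296, 35]);
translate([13, 13, 0]) cylinder(h = 402, r = 13);
translate([345, 13, 0]) cylinder(h = 402, r = 13);
translate([13, 283, 0]) cylinder(h = 402, r = 13);
translate([345, 283, 0]) cylinder(h = 402, r = 13);
translate([27, 5, 437]) {
  translate([0, 0, 347]) cube([270, 288, 36]);
  translate([22, 22, 0]) cylinder(h = 347, r = 22);
  translate([248, 22, 0]) cylinder(h = 347, r = 22);
  translate([22, 266, 0]) cylinder(h = 347, r = 22);
  translate([248, 266, 0]) cylinder(h = 347, r = 22);
}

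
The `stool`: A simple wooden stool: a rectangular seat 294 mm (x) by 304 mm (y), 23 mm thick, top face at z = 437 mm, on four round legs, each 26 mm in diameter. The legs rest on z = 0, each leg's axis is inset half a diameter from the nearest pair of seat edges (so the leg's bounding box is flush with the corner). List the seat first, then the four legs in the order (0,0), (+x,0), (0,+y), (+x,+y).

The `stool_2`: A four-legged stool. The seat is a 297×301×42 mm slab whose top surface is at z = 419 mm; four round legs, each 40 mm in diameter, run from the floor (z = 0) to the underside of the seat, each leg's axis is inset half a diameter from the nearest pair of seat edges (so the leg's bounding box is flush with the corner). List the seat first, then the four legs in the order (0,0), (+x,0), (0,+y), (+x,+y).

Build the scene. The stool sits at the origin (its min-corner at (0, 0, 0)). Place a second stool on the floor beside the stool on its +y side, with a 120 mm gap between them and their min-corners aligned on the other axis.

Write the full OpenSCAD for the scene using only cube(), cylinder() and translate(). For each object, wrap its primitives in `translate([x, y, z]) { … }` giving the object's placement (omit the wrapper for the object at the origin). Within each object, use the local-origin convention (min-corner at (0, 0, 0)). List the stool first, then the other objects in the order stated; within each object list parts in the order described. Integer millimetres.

translate([0, 0, 414]) cube([294, 304, 23]);
translate([13, 13, 0]) cylinder(h = 414, r = 13);
translate([281, 13, 0]) cylinder(h = 414, r = 13);
translate([13, 291, 0]) cylinder(h = 414, r = 13);
translate([281, 291, 0]) cylinder(h = 414, r = 13);
translate([0, 424, 0]) {
  translate([0, 0, 377]) cube([297, 301, 42]);
  translate([20, 20, 0]) cylinder(h = 377, r = 20);
  translate([277, 20, 0]) cylinder(h = 377, r = 20);
  translate([20, 281, 0]) cylinder(h = 377, r = 20);
  translate([277, 281, 0]) cylinder(h = 377, r = 20);
}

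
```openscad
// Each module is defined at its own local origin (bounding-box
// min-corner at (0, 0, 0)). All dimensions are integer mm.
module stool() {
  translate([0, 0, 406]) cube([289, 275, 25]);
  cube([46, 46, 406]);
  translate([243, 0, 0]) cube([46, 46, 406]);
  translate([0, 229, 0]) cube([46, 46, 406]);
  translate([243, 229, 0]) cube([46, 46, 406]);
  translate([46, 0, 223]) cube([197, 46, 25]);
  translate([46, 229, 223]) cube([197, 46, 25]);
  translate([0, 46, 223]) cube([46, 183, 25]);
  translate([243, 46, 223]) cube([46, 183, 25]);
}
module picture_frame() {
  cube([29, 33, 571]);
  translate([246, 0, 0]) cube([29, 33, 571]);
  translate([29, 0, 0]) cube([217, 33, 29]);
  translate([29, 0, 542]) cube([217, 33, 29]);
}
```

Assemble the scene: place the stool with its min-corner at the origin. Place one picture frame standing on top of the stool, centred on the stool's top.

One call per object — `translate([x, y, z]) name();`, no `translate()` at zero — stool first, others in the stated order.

stool();
translate([7, 121, 431]) picture_frame();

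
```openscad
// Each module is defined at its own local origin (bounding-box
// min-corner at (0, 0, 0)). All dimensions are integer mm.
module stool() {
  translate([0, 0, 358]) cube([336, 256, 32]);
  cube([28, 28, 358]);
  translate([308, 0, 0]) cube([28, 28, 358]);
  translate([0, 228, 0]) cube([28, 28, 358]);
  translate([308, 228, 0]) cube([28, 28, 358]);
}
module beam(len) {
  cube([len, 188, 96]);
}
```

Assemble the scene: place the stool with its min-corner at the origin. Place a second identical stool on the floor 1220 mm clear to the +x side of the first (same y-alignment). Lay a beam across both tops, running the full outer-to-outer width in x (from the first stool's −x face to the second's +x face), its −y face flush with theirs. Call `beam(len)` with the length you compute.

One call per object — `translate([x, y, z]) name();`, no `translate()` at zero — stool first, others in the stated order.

stool();
translate([1556, 0, 0]) stool();
translate([0, 0, 390]) beam(1892);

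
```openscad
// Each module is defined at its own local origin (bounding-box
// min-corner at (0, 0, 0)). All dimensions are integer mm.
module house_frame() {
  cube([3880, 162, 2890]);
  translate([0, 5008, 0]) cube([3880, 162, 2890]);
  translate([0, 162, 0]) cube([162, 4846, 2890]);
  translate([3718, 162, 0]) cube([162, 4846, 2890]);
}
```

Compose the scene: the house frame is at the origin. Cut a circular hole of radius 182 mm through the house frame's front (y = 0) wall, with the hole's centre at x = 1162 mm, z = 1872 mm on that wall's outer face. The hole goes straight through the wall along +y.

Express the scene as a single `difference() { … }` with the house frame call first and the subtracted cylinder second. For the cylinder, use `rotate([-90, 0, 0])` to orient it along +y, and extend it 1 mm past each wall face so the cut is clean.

difference() {
  house_frame();
  translate([1162, -1, 1872]) rotate([-90, 0, 0]) cylinder(h = 164, r = 182);
}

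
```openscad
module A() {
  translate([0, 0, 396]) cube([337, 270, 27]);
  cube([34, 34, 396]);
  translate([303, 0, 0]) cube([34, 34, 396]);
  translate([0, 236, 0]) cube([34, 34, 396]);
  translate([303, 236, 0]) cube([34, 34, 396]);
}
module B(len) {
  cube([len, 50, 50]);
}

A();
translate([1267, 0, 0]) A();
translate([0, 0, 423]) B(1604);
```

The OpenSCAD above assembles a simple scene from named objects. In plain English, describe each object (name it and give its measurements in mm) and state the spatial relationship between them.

A is a four-legged stool. The seat is 337×270 mm, 27 mm thick, top at z = 423 mm. It stands on four square legs, each 34×34 mm in cross-section, from z = 0 to the seat underside, each flush with a corner of the seat.

B is a rectangular beam 1604 mm long (x), 50 mm deep (y), 50 mm thick (z).

The beam spans the tops of two stools placed 930 mm apart, resting at z = 423 mm.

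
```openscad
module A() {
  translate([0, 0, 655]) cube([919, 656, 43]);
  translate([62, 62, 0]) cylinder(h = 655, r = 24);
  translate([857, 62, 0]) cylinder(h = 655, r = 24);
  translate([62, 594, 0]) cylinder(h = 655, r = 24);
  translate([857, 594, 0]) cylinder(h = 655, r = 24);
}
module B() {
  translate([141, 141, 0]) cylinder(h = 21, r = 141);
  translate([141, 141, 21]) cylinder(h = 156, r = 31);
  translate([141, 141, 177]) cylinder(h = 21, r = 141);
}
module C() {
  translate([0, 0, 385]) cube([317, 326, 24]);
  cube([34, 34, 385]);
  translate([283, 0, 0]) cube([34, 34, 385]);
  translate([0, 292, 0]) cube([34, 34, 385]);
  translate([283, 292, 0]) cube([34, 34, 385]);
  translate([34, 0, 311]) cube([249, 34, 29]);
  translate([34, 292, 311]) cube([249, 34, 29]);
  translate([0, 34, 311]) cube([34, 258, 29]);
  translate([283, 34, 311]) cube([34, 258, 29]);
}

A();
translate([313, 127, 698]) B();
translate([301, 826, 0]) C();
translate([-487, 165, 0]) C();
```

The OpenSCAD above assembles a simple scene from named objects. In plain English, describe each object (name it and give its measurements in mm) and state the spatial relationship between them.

A is a table with a 919×656 mm rectangular top, 43 mm thick, top surface at z = 698 mm, supported by four round legs of 48 mm diameter, each leg's bounding box inset 38 mm from the nearest pair of top edges, running from the floor.

B is a spool: two coaxial disc flanges of radius 141 mm and thickness 21 mm, joined by a core cylinder of radius 31 mm and height 156 mm. The lower flange rests on z = 0 and the three cylinders share a vertical axis.

C is a four-legged stool. The seat is a 317×326×24 mm slab whose top surface is at z = 409 mm; four square legs, each 34×34 mm in cross-section, run from the floor (z = 0) to the underside of the seat, each flush with a corner of the seat. Four stretchers, 34 mm wide and 29 mm tall, connect adjacent legs with their undersides at z = 311 mm, each running between the inner faces of the legs it joins and aligned with the legs' outer faces on the other axis.

The spool is on top of the table. Two stools sit around the table at the +y, −x sides.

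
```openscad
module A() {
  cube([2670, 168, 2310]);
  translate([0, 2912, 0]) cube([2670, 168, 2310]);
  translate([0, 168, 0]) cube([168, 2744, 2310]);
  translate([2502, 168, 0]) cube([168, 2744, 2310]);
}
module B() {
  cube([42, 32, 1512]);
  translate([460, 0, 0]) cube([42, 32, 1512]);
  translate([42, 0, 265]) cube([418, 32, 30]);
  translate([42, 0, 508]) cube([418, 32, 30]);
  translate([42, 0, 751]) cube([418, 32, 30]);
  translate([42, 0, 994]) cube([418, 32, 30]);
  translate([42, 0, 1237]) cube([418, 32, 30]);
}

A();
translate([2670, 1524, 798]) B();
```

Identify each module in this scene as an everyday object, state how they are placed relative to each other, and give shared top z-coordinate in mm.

A is a house frame. B is a ladder. The ladder is beside the house frame with their tops flush at z = 2310. The shared top z-coordinate is 2310 mm.

Both tops at z = 2310 mm.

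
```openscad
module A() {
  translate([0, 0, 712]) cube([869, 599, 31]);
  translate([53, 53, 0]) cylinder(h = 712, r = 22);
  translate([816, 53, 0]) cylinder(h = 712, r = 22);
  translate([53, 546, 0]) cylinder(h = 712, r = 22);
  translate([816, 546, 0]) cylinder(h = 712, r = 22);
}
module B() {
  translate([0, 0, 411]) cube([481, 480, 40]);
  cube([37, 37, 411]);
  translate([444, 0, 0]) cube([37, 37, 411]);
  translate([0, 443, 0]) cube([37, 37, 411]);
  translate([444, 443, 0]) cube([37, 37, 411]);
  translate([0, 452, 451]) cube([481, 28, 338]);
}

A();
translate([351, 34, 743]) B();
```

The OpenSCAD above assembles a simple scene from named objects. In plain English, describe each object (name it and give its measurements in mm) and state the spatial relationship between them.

A is a table with a 869×599 mm rectangular top, 31 mm thick, top surface at z = 743 mm, supported by four round legs of 44 mm diameter, each leg's bounding box inset 31 mm from the nearest pair of top edges, running from the floor.

B is a chair: 481×480 mm seat, 40 mm thick, top at z = 451 mm, on four 37 mm square corner legs flush with the seat edges. A 28 mm thick backrest slab spans the full seat width, extending 338 mm above the seat top, its back face flush with the seat's +y edge.

The chair is on top of the table.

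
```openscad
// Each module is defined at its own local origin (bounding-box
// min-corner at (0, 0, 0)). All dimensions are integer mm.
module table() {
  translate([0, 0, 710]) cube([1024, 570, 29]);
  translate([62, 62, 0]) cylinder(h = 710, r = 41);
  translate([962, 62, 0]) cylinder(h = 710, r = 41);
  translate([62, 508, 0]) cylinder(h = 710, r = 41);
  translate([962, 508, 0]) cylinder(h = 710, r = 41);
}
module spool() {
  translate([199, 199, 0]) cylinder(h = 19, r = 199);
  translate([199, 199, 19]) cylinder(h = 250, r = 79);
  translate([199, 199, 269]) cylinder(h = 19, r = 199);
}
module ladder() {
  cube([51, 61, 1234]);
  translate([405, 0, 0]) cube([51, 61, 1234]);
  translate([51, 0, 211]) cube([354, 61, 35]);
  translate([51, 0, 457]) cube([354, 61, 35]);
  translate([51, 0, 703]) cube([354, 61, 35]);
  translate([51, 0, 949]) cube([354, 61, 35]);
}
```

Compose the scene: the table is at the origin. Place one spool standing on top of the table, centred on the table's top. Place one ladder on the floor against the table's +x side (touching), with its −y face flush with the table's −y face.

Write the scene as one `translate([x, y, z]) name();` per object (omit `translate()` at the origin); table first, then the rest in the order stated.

table();
translate([313, 86, 739]) spool();
translate([1024, 0, 0]) ladder();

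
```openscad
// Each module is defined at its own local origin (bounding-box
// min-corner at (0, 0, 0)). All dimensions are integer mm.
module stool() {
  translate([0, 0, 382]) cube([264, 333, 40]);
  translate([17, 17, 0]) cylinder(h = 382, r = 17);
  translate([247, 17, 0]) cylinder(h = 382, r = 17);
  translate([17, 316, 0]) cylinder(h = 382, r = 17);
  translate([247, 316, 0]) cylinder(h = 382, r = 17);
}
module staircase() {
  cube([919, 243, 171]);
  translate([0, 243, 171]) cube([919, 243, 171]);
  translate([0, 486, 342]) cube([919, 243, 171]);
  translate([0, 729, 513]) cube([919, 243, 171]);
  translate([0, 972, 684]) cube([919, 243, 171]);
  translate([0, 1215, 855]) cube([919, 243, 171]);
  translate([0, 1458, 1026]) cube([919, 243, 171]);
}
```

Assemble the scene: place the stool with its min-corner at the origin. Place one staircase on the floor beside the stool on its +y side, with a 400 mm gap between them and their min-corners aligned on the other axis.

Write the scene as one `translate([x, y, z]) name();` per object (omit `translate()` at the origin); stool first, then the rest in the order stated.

stool();
translate([0, 733, 0]) staircase();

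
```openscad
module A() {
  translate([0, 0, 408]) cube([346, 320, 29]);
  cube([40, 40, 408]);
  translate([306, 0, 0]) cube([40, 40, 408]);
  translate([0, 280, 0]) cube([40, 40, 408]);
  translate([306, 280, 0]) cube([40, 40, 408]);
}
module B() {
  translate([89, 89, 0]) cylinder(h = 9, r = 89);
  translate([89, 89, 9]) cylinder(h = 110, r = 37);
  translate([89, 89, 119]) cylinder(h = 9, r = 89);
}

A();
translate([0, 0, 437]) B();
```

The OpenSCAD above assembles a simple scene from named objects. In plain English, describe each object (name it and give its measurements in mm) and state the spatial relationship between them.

A is a four-legged stool. The seat is 346×320 mm, 29 mm thick, top at z = 437 mm. It stands on four square legs, each 40×40 mm in cross-section, from z = 0 to the seat underside, each flush with a corner of the seat.

B is a spool: two coaxial disc flanges of radius 89 mm and thickness 9 mm, joined by a core cylinder of radius 37 mm and height 110 mm. The lower flange rests on z = 0 and the three cylinders share a vertical axis.

The spool is on top of the stool.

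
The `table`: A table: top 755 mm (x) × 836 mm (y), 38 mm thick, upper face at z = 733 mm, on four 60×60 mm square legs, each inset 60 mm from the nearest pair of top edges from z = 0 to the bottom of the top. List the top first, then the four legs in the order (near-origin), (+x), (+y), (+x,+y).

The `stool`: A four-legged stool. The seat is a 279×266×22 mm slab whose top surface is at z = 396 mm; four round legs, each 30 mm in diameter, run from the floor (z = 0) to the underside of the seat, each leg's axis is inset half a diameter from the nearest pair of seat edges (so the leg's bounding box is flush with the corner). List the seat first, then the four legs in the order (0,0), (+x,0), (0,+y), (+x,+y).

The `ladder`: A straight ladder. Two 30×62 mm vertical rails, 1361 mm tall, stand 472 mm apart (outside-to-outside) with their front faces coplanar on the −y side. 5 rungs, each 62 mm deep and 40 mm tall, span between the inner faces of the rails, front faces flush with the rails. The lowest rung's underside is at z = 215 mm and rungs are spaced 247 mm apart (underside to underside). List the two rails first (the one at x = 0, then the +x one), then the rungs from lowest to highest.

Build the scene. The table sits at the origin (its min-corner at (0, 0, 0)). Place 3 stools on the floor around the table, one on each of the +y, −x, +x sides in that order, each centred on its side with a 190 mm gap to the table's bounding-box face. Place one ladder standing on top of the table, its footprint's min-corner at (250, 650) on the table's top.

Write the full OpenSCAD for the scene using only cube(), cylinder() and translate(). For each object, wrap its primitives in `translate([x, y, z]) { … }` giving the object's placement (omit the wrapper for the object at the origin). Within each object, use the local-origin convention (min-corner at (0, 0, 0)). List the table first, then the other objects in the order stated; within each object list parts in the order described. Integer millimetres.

translate([0, 0, 695]) cube([755, 836, 38]);
translate([60, 60, 0]) cube([60, 60, 695]);
translate([635, 60, 0]) cube([60, 60, 695]);
translate([60, 716, 0]) cube([60, 60, 695]);
translate([635, 716, 0]) cube([60, 60, 695]);
translate([238, 1026, 0]) {
  translate([0, 0, 374]) cube([279, 266, 22]);
  translate([15, 15, 0]) cylinder(h = 374, r = 15);
  translate([264, 15, 0]) cylinder(h = 374, r = 15);
  translate([15, 251, 0]) cylinder(h = 374, r = 15);
  translate([264, 251, 0]) cylinder(h = 374, r = 15);
}
translate([-469, 285, 0]) {
  translate([0, 0, 374]) cube([279, 266, 22]);
  translate([15, 15, 0]) cylinder(h = 374, r = 15);
  translate([264, 15, 0]) cylinder(h = 374, r = 15);
  translate([15, 251, 0]) cylinder(h = 374, r = 15);
  translate([264, 251, 0]) cylinder(h = 374, r = 15);
}
translate([945, 285, 0]) {
  translate([0, 0, 374]) cube([279, 266, 22]);
  translate([15, 15, 0]) cylinder(h = 374, r = 15);
  translate([264, 15, 0]) cylinder(h = 374, r = 15);
  translate([15, 251, 0]) cylinder(h = 374, r = 15);
  translate([264, 251, 0]) cylinder(h = 374, r = 15);
}
translate([250, 650, 733]) {
  cube([30, 62, 1361]);
  translate([442, 0, 0]) cube([30, 62, 1361]);
  translate([30, 0, 215]) cube([412, 62, 40]);
  translate([30, 0, 462]) cube([412, 62, 40]);
  translate([30, 0, 709]) cube([412, 62, 40]);
  translate([30, 0, 956]) cube([412, 62, 40]);
  translate([30, 0, 1203]) cube([412, 62, 40]);
}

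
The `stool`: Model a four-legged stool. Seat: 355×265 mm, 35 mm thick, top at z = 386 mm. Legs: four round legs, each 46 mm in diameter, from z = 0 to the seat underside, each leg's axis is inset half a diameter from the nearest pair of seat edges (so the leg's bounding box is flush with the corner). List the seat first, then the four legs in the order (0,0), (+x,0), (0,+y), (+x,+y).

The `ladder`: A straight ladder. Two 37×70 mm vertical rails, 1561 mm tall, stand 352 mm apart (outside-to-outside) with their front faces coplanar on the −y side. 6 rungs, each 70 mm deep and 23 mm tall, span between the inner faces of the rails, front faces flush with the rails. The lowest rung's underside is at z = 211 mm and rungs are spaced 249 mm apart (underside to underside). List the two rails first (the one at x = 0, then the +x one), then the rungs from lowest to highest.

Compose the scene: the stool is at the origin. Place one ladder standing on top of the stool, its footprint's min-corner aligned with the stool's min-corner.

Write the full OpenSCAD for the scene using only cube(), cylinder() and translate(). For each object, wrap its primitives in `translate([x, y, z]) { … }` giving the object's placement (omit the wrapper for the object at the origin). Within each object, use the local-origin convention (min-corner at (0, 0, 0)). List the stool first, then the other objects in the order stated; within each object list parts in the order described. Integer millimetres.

translate([0, 0, 351]) cube([355, 265, 35]);
translate([23, 23, 0]) cylinder(h = 351, r = 23);
translate([332, 23, 0]) cylinder(h = 351, r = 23);
translate([23, 242, 0]) cylinder(h = 351, r = 23);
translate([332, 242, 0]) cylinder(h = 351, r = 23);
translate([0, 0, 386]) {
  cube([37, 70, 1561]);
  translate([315, 0, 0]) cube([37, 70, 1561]);
  translate([37, 0, 211]) cube([278, 70, 23]);
  translate([37, 0, 460]) cube([278, 70, 23]);
  translate([37, 0, 709]) cube([278, 70, 23]);
  translate([37, 0, 958]) cube([278, 70, 23]);
  translate([37, 0, 1207]) cube([278, 70, 23]);
  translate([37, 0, 1456]) cube([278, 70, 23]);
}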